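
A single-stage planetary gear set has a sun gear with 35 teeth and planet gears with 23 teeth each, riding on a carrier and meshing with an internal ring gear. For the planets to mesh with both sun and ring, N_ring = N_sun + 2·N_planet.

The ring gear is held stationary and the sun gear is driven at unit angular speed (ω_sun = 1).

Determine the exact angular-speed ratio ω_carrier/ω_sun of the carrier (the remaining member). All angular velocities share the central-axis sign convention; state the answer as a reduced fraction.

35/116

N_ring = 35 + 2·23 = 81
35(ω_s−ω_c) = −81(ω_r−ω_c),  ω_r=0, ω_s=1
35(1−ω_c) = −81(0−ω_c)  ⇒  116ω_c = 35  ⇒  ω_c = 35/116
ω_c/ω_s = 35/116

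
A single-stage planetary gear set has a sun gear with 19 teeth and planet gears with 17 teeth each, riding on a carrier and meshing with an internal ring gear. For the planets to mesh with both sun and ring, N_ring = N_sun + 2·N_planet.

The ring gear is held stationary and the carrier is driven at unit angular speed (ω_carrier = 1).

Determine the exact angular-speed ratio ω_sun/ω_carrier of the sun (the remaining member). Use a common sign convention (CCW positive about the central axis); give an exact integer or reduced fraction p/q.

N_ring = 19 + 2·17 = 53
19(ω_s−ω_c) = −53(ω_r−ω_c),  ω_r=0, ω_c=1
ω_s = 1 − (53/19)(0−1) = 72/19
ω_s/ω_c = 72/19

72/19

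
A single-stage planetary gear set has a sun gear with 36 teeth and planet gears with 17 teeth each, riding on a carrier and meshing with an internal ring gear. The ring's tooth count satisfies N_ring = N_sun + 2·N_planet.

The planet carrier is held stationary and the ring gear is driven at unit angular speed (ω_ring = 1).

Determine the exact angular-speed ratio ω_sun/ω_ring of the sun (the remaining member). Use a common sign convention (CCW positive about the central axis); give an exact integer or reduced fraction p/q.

-35/18

N_ring = 36 + 2·17 = 70
36(ω_s−ω_c) = −70(ω_r−ω_c),  ω_c=0, ω_r=1
ω_s = 0 − (70/36)(1−0) = -35/18
ω_s/ω_r = -35/18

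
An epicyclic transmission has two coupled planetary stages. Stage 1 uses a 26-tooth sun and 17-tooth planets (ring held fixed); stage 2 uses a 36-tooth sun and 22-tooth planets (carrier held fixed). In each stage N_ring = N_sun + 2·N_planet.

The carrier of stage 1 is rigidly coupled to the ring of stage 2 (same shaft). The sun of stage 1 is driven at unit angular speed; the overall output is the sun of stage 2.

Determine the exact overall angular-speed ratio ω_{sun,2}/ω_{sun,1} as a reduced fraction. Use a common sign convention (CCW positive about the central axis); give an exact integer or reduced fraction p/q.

Stage 1: N_ring = 26 + 2·17 = 60
Stage 1: 26(ω_s−ω_c) = −60(ω_r−ω_c),  ω_r=0, ω_s=1
Stage 1: 26(1−ω_c) = −60(0−ω_c)  ⇒  86ω_c = 26  ⇒  ω_c = 13/43
  ⇒ ω_c¹/ω_s¹ = 13/43
Stage 2: N_ring = 36 + 2·22 = 80
Stage 2: 36(ω_s−ω_c) = −80(ω_r−ω_c),  ω_c=0, ω_r=1
Stage 2: ω_s = 0 − (80/36)(1−0) = -20/9
  ⇒ ω_s²/ω_r² = -20/9
Coupling ω_r² = ω_c¹ ⇒ overall = 13/43 × -20/9 = -260/387

-260/387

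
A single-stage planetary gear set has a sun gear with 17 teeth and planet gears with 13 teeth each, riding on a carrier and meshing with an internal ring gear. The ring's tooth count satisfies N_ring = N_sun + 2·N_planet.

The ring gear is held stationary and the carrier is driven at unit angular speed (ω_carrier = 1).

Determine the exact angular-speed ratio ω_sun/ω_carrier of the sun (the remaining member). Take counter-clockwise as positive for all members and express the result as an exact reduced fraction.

60/17

N_ring = 17 + 2·13 = 43
17(ω_s−ω_c) = −43(ω_r−ω_c),  ω_r=0, ω_c=1
ω_s = 1 − (43/17)(0−1) = 60/17
ω_s/ω_c = 60/17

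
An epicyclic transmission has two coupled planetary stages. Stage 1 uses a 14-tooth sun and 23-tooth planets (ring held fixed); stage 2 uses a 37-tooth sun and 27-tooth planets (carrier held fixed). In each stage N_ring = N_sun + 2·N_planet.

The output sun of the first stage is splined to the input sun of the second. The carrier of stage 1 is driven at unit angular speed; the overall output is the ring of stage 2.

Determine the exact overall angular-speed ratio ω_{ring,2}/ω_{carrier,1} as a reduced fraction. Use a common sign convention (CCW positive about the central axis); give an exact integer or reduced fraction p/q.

Stage 1: N_ring = 14 + 2·23 = 60
Stage 1: 14(ω_s−ω_c) = −60(ω_r−ω_c),  ω_r=0, ω_c=1
Stage 1: ω_s = 1 − (60/14)(0−1) = 37/7
  ⇒ ω_s¹/ω_c¹ = 37/7
Stage 2: N_ring = 37 + 2·27 = 91
Stage 2: 37(ω_s−ω_c) = −91(ω_r−ω_c),  ω_c=0, ω_s=1
Stage 2: ω_r = 0 − (37/91)(1−0) = -37/91
  ⇒ ω_r²/ω_s² = -37/91
Coupling ω_s² = ω_s¹ ⇒ overall = 37/7 × -37/91 = -1369/637

-1369/637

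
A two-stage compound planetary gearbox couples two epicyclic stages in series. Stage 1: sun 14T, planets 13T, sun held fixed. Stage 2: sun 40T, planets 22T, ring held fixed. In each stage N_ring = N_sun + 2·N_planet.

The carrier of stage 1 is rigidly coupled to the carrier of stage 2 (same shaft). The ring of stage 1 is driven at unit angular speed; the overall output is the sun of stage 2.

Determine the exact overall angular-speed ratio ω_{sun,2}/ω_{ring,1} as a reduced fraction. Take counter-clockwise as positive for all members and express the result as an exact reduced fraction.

Stage 1: N_ring = 14 + 2·13 = 40
Stage 1: 14(ω_s−ω_c) = −40(ω_r−ω_c),  ω_s=0, ω_r=1
Stage 1: 14(0−ω_c) = −40(1−ω_c)  ⇒  54ω_c = 40  ⇒  ω_c = 20/27
  ⇒ ω_c¹/ω_r¹ = 20/27
Stage 2: N_ring = 40 + 2·22 = 84
Stage 2: 40(ω_s−ω_c) = −84(ω_r−ω_c),  ω_r=0, ω_c=1
Stage 2: ω_s = 1 − (84/40)(0−1) = 31/10
  ⇒ ω_s²/ω_c² = 31/10
Coupling ω_c² = ω_c¹ ⇒ overall = 20/27 × 31/10 = 62/27

62/27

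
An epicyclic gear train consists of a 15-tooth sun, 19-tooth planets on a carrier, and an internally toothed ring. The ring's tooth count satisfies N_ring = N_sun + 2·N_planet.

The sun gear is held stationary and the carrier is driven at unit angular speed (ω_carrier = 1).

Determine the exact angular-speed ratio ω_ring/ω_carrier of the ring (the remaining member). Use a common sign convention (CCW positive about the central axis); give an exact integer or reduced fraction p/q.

N_ring = 15 + 2·19 = 53
15(ω_s−ω_c) = −53(ω_r−ω_c),  ω_s=0, ω_c=1
ω_r = 1 − (15/53)(0−1) = 68/53
ω_r/ω_c = 68/53

68/53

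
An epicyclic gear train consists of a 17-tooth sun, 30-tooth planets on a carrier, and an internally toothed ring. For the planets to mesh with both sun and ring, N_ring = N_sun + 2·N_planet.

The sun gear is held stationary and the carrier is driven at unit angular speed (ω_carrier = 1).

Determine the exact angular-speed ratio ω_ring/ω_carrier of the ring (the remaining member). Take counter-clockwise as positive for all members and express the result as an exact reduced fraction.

94/77

N_ring = 17 + 2·30 = 77
17(ω_s−ω_c) = −77(ω_r−ω_c),  ω_s=0, ω_c=1
ω_r = 1 − (17/77)(0−1) = 94/77
ω_r/ω_c = 94/77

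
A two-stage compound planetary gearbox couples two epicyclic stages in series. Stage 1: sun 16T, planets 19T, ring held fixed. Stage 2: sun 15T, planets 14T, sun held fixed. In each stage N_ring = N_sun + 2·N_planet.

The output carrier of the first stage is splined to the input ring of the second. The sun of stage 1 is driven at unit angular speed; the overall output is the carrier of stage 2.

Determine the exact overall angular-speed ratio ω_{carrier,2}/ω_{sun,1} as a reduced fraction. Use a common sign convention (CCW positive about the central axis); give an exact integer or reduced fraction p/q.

172/1015

Stage 1: N_ring = 16 + 2·19 = 54
Stage 1: 16(ω_s−ω_c) = −54(ω_r−ω_c),  ω_r=0, ω_s=1
Stage 1: 16(1−ω_c) = −54(0−ω_c)  ⇒  70ω_c = 16  ⇒  ω_c = 8/35
  ⇒ ω_c¹/ω_s¹ = 8/35
Stage 2: N_ring = 15 + 2·14 = 43
Stage 2: 15(ω_s−ω_c) = −43(ω_r−ω_c),  ω_s=0, ω_r=1
Stage 2: 15(0−ω_c) = −43(1−ω_c)  ⇒  58ω_c = 43  ⇒  ω_c = 43/58
  ⇒ ω_c²/ω_r² = 43/58
Coupling ω_r² = ω_c¹ ⇒ overall = 8/35 × 43/58 = 172/1015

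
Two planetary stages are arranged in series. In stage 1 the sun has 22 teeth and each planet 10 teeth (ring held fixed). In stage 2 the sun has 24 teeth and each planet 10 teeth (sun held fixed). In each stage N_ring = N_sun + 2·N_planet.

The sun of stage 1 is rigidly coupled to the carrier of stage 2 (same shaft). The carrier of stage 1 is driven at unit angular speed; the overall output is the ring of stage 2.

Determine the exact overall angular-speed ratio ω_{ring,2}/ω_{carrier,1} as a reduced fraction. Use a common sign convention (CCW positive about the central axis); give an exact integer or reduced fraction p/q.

544/121

Stage 1: N_ring = 22 + 2·10 = 42
Stage 1: 22(ω_s−ω_c) = −42(ω_r−ω_c),  ω_r=0, ω_c=1
Stage 1: ω_s = 1 − (42/22)(0−1) = 32/11
  ⇒ ω_s¹/ω_c¹ = 32/11
Stage 2: N_ring = 24 + 2·10 = 44
Stage 2: 24(ω_s−ω_c) = −44(ω_r−ω_c),  ω_s=0, ω_c=1
Stage 2: ω_r = 1 − (24/44)(0−1) = 17/11
  ⇒ ω_r²/ω_c² = 17/11
Coupling ω_c² = ω_s¹ ⇒ overall = 32/11 × 17/11 = 544/121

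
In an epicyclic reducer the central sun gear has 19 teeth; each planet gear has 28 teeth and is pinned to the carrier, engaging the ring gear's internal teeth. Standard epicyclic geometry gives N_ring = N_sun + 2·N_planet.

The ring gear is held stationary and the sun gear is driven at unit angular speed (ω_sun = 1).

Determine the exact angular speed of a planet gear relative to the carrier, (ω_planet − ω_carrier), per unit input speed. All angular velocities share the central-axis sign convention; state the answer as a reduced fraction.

N_ring = 19 + 2·28 = 75
19(ω_s−ω_c) = −75(ω_r−ω_c),  ω_r=0, ω_s=1
19(1−ω_c) = −75(0−ω_c)  ⇒  94ω_c = 19  ⇒  ω_c = 19/94
sun–planet: 19·(1−19/94) = −28·(ω_p−ω_c)  ⇒  ω_p−ω_c = −(19/28)·(75/94) = -1425/2632

-1425/2632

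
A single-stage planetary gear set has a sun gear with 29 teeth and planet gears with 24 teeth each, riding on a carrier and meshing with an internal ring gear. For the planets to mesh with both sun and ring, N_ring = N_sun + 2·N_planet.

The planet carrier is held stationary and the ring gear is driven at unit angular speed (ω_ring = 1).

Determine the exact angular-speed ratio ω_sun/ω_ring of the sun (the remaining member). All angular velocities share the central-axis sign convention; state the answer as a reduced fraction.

-77/29

N_ring = 29 + 2·24 = 77
29(ω_s−ω_c) = −77(ω_r−ω_c),  ω_c=0, ω_r=1
ω_s = 0 − (77/29)(1−0) = -77/29
ω_s/ω_r = -77/29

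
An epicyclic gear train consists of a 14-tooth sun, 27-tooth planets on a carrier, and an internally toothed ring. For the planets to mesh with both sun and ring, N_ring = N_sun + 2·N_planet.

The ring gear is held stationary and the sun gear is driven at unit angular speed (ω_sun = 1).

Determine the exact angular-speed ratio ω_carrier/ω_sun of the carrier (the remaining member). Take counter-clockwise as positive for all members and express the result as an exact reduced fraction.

7/41

N_ring = 14 + 2·27 = 68
14(ω_s−ω_c) = −68(ω_r−ω_c),  ω_r=0, ω_s=1
14(1−ω_c) = −68(0−ω_c)  ⇒  82ω_c = 14  ⇒  ω_c = 7/41
ω_c/ω_s = 7/41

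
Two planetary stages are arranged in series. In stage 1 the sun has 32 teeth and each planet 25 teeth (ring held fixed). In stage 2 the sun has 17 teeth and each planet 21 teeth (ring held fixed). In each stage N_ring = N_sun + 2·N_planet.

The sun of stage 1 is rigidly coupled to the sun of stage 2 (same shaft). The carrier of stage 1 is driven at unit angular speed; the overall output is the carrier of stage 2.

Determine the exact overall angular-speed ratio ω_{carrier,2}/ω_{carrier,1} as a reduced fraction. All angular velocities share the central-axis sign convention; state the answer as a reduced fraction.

51/64

Stage 1: N_ring = 32 + 2·25 = 82
Stage 1: 32(ω_s−ω_c) = −82(ω_r−ω_c),  ω_r=0, ω_c=1
Stage 1: ω_s = 1 − (82/32)(0−1) = 57/16
  ⇒ ω_s¹/ω_c¹ = 57/16
Stage 2: N_ring = 17 + 2·21 = 59
Stage 2: 17(ω_s−ω_c) = −59(ω_r−ω_c),  ω_r=0, ω_s=1
Stage 2: 17(1−ω_c) = −59(0−ω_c)  ⇒  76ω_c = 17  ⇒  ω_c = 17/76
  ⇒ ω_c²/ω_s² = 17/76
Coupling ω_s² = ω_s¹ ⇒ overall = 57/16 × 17/76 = 51/64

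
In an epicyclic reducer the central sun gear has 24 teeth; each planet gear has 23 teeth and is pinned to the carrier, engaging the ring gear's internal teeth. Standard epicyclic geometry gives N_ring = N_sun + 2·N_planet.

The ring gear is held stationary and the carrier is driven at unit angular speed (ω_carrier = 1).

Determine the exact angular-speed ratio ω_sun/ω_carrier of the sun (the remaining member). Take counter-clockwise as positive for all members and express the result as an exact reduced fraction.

N_ring = 24 + 2·23 = 70
24(ω_s−ω_c) = −70(ω_r−ω_c),  ω_r=0, ω_c=1
ω_s = 1 − (70/24)(0−1) = 47/12
ω_s/ω_c = 47/12

47/12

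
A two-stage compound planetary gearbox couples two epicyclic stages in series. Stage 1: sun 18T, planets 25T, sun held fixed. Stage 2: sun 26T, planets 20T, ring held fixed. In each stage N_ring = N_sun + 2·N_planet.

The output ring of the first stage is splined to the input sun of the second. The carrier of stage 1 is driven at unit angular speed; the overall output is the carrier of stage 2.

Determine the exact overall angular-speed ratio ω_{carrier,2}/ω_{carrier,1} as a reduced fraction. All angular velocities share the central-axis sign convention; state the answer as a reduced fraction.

Stage 1: N_ring = 18 + 2·25 = 68
Stage 1: 18(ω_s−ω_c) = −68(ω_r−ω_c),  ω_s=0, ω_c=1
Stage 1: ω_r = 1 − (18/68)(0−1) = 43/34
  ⇒ ω_r¹/ω_c¹ = 43/34
Stage 2: N_ring = 26 + 2·20 = 66
Stage 2: 26(ω_s−ω_c) = −66(ω_r−ω_c),  ω_r=0, ω_s=1
Stage 2: 26(1−ω_c) = −66(0−ω_c)  ⇒  92ω_c = 26  ⇒  ω_c = 13/46
  ⇒ ω_c²/ω_s² = 13/46
Coupling ω_s² = ω_r¹ ⇒ overall = 43/34 × 13/46 = 559/1564

559/1564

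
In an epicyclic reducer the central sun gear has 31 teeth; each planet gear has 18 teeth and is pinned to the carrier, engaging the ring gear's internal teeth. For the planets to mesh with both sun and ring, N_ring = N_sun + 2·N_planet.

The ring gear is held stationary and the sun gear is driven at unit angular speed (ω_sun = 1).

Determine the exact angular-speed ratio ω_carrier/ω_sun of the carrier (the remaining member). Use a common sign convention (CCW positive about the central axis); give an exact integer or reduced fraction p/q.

N_ring = 31 + 2·18 = 67
31(ω_s−ω_c) = −67(ω_r−ω_c),  ω_r=0, ω_s=1
31(1−ω_c) = −67(0−ω_c)  ⇒  98ω_c = 31  ⇒  ω_c = 31/98
ω_c/ω_s = 31/98

31/98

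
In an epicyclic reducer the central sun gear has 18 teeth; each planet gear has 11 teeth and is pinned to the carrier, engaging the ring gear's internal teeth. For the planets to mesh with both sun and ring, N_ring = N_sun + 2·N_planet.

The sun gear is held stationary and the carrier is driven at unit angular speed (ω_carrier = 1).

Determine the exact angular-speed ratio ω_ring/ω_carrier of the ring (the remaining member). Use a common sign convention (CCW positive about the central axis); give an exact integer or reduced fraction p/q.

N_ring = 18 + 2·11 = 40
18(ω_s−ω_c) = −40(ω_r−ω_c),  ω_s=0, ω_c=1
ω_r = 1 − (18/40)(0−1) = 29/20
ω_r/ω_c = 29/20

29/20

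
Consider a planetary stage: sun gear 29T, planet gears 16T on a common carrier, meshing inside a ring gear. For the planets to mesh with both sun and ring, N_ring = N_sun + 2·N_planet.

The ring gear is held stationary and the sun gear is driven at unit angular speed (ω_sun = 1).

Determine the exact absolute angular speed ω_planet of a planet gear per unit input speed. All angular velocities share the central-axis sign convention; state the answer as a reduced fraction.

N_ring = 29 + 2·16 = 61
29(ω_s−ω_c) = −61(ω_r−ω_c),  ω_r=0, ω_s=1
29(1−ω_c) = −61(0−ω_c)  ⇒  90ω_c = 29  ⇒  ω_c = 29/90
sun–planet: 29·(1−29/90) = −16·(ω_p−ω_c)  ⇒  ω_p−ω_c = −(29/16)·(61/90) = -1769/1440
ω_p = 29/90 − 1769/1440 = -29/32

-29/32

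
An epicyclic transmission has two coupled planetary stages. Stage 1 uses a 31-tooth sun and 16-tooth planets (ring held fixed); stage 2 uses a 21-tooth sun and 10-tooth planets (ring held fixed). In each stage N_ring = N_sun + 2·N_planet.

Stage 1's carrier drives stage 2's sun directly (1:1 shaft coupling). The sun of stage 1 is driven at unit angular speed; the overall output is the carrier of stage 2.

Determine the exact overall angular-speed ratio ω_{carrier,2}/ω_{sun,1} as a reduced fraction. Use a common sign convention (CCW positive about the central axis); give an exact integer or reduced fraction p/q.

21/188

Stage 1: N_ring = 31 + 2·16 = 63
Stage 1: 31(ω_s−ω_c) = −63(ω_r−ω_c),  ω_r=0, ω_s=1
Stage 1: 31(1−ω_c) = −63(0−ω_c)  ⇒  94ω_c = 31  ⇒  ω_c = 31/94
  ⇒ ω_c¹/ω_s¹ = 31/94
Stage 2: N_ring = 21 + 2·10 = 41
Stage 2: 21(ω_s−ω_c) = −41(ω_r−ω_c),  ω_r=0, ω_s=1
Stage 2: 21(1−ω_c) = −41(0−ω_c)  ⇒  62ω_c = 21  ⇒  ω_c = 21/62
  ⇒ ω_c²/ω_s² = 21/62
Coupling ω_s² = ω_c¹ ⇒ overall = 31/94 × 21/62 = 21/188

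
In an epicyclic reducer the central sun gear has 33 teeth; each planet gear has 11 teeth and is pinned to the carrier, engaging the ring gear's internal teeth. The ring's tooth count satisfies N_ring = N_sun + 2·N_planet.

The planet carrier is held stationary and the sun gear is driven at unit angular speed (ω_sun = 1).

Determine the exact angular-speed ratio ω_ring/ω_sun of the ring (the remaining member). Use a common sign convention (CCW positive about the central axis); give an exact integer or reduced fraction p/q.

N_ring = 33 + 2·11 = 55
33(ω_s−ω_c) = −55(ω_r−ω_c),  ω_c=0, ω_s=1
ω_r = 0 − (33/55)(1−0) = -3/5
ω_r/ω_s = -3/5

-3/5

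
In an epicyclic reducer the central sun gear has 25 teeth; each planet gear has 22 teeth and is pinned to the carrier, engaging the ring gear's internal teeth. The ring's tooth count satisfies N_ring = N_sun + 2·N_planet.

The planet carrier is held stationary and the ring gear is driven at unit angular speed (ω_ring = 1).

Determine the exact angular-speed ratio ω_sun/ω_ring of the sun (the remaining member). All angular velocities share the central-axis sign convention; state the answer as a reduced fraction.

-69/25

N_ring = 25 + 2·22 = 69
25(ω_s−ω_c) = −69(ω_r−ω_c),  ω_c=0, ω_r=1
ω_s = 0 − (69/25)(1−0) = -69/25
ω_s/ω_r = -69/25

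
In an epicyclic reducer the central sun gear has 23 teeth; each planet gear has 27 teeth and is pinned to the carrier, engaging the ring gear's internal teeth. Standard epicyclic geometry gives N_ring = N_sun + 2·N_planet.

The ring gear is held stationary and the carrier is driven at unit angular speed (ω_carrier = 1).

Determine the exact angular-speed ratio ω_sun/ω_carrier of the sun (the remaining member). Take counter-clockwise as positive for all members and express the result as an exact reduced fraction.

100/23

N_ring = 23 + 2·27 = 77
23(ω_s−ω_c) = −77(ω_r−ω_c),  ω_r=0, ω_c=1
ω_s = 1 − (77/23)(0−1) = 100/23
ω_s/ω_c = 100/23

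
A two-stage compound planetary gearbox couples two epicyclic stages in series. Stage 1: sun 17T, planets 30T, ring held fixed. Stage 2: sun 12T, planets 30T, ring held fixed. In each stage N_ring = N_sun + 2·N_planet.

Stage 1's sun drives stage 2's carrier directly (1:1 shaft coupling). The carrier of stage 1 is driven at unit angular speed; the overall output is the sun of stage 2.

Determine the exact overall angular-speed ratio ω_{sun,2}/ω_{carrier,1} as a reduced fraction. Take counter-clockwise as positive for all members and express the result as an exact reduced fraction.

658/17

Stage 1: N_ring = 17 + 2·30 = 77
Stage 1: 17(ω_s−ω_c) = −77(ω_r−ω_c),  ω_r=0, ω_c=1
Stage 1: ω_s = 1 − (77/17)(0−1) = 94/17
  ⇒ ω_s¹/ω_c¹ = 94/17
Stage 2: N_ring = 12 + 2·30 = 72
Stage 2: 12(ω_s−ω_c) = −72(ω_r−ω_c),  ω_r=0, ω_c=1
Stage 2: ω_s = 1 − (72/12)(0−1) = 7
  ⇒ ω_s²/ω_c² = 7
Coupling ω_c² = ω_s¹ ⇒ overall = 94/17 × 7 = 658/17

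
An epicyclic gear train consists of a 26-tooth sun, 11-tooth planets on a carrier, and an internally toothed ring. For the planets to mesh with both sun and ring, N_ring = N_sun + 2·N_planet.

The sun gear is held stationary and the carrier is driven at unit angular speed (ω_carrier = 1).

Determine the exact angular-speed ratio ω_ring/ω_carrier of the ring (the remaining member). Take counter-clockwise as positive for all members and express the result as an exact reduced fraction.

37/24

N_ring = 26 + 2·11 = 48
26(ω_s−ω_c) = −48(ω_r−ω_c),  ω_s=0, ω_c=1
ω_r = 1 − (26/48)(0−1) = 37/24
ω_r/ω_c = 37/24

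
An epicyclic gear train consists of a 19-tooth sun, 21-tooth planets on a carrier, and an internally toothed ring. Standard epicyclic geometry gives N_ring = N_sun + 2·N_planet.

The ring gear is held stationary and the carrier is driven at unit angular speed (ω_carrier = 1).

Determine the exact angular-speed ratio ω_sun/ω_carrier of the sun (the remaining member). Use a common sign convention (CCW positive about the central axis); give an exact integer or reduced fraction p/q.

N_ring = 19 + 2·21 = 61
19(ω_s−ω_c) = −61(ω_r−ω_c),  ω_r=0, ω_c=1
ω_s = 1 − (61/19)(0−1) = 80/19
ω_s/ω_c = 80/19

80/19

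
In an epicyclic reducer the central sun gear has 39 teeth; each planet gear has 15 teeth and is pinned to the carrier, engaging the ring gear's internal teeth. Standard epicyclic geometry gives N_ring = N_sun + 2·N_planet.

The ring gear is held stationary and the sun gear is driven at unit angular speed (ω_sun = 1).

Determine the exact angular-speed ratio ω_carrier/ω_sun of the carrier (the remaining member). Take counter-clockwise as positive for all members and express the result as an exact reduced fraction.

N_ring = 39 + 2·15 = 69
39(ω_s−ω_c) = −69(ω_r−ω_c),  ω_r=0, ω_s=1
39(1−ω_c) = −69(0−ω_c)  ⇒  108ω_c = 39  ⇒  ω_c = 13/36
ω_c/ω_s = 13/36

13/36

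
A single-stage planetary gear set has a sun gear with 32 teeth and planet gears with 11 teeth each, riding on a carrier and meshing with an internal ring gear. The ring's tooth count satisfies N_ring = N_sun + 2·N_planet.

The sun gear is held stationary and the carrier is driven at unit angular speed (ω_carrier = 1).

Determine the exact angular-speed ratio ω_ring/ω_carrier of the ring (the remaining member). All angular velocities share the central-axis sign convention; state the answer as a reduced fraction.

43/27

N_ring = 32 + 2·11 = 54
32(ω_s−ω_c) = −54(ω_r−ω_c),  ω_s=0, ω_c=1
ω_r = 1 − (32/54)(0−1) = 43/27
ω_r/ω_c = 43/27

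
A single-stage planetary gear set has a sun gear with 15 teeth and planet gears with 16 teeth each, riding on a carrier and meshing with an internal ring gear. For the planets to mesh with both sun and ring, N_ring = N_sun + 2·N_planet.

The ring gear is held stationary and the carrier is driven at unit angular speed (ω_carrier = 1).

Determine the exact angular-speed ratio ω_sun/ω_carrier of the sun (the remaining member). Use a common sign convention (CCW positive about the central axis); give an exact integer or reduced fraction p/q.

62/15

N_ring = 15 + 2·16 = 47
15(ω_s−ω_c) = −47(ω_r−ω_c),  ω_r=0, ω_c=1
ω_s = 1 − (47/15)(0−1) = 62/15
ω_s/ω_c = 62/15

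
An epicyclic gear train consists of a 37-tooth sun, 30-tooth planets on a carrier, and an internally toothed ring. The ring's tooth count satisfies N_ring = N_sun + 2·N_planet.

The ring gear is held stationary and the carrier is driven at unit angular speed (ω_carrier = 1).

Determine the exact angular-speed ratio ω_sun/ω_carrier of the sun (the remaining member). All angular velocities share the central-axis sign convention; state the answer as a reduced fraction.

N_ring = 37 + 2·30 = 97
37(ω_s−ω_c) = −97(ω_r−ω_c),  ω_r=0, ω_c=1
ω_s = 1 − (97/37)(0−1) = 134/37
ω_s/ω_c = 134/37

134/37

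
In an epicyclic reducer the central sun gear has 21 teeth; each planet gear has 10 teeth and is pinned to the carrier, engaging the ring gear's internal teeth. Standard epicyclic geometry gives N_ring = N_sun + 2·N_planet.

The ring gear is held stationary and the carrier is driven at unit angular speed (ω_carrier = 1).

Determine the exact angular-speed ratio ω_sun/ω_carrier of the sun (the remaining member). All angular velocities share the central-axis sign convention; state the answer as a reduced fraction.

N_ring = 21 + 2·10 = 41
21(ω_s−ω_c) = −41(ω_r−ω_c),  ω_r=0, ω_c=1
ω_s = 1 − (41/21)(0−1) = 62/21
ω_s/ω_c = 62/21

62/21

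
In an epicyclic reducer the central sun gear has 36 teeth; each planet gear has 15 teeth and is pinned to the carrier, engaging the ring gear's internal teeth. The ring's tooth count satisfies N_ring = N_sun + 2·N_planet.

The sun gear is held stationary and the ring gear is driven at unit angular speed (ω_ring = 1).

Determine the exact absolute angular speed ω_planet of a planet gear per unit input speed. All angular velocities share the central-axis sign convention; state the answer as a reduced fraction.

11/5

N_ring = 36 + 2·15 = 66
36(ω_s−ω_c) = −66(ω_r−ω_c),  ω_s=0, ω_r=1
36(0−ω_c) = −66(1−ω_c)  ⇒  102ω_c = 66  ⇒  ω_c = 11/17
sun–planet: 36·(0−11/17) = −15·(ω_p−ω_c)  ⇒  ω_p−ω_c = −(36/15)·(-11/17) = 132/85
ω_p = 11/17 + 132/85 = 11/5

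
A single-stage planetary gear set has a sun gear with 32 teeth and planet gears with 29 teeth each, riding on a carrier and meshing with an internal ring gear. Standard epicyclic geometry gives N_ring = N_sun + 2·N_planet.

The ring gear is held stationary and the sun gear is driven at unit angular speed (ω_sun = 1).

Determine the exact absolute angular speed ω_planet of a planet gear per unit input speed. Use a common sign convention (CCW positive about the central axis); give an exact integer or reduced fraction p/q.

-16/29

N_ring = 32 + 2·29 = 90
32(ω_s−ω_c) = −90(ω_r−ω_c),  ω_r=0, ω_s=1
32(1−ω_c) = −90(0−ω_c)  ⇒  122ω_c = 32  ⇒  ω_c = 16/61
sun–planet: 32·(1−16/61) = −29·(ω_p−ω_c)  ⇒  ω_p−ω_c = −(32/29)·(45/61) = -1440/1769
ω_p = 16/61 − 1440/1769 = -16/29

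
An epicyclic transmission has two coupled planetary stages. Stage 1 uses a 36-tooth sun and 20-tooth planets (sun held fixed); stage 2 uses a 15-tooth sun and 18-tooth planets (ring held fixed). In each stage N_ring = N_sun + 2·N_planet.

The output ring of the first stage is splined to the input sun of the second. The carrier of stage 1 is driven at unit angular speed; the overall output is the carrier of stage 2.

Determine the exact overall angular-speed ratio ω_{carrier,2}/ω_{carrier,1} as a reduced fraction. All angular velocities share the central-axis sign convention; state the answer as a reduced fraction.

Stage 1: N_ring = 36 + 2·20 = 76
Stage 1: 36(ω_s−ω_c) = −76(ω_r−ω_c),  ω_s=0, ω_c=1
Stage 1: ω_r = 1 − (36/76)(0−1) = 28/19
  ⇒ ω_r¹/ω_c¹ = 28/19
Stage 2: N_ring = 15 + 2·18 = 51
Stage 2: 15(ω_s−ω_c) = −51(ω_r−ω_c),  ω_r=0, ω_s=1
Stage 2: 15(1−ω_c) = −51(0−ω_c)  ⇒  66ω_c = 15  ⇒  ω_c = 5/22
  ⇒ ω_c²/ω_s² = 5/22
Coupling ω_s² = ω_r¹ ⇒ overall = 28/19 × 5/22 = 70/209

70/209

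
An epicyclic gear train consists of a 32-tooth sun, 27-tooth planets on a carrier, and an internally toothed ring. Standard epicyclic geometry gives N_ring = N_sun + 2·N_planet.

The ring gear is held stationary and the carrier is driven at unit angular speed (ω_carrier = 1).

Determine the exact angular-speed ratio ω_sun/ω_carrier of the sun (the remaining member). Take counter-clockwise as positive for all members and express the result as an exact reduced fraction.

N_ring = 32 + 2·27 = 86
32(ω_s−ω_c) = −86(ω_r−ω_c),  ω_r=0, ω_c=1
ω_s = 1 − (86/32)(0−1) = 59/16
ω_s/ω_c = 59/16

59/16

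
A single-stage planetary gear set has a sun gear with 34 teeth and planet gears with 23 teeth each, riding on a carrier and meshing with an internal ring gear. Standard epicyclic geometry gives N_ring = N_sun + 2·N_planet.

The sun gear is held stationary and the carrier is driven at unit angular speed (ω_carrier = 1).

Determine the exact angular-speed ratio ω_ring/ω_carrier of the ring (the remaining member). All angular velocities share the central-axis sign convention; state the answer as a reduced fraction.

57/40

N_ring = 34 + 2·23 = 80
34(ω_s−ω_c) = −80(ω_r−ω_c),  ω_s=0, ω_c=1
ω_r = 1 − (34/80)(0−1) = 57/40
ω_r/ω_c = 57/40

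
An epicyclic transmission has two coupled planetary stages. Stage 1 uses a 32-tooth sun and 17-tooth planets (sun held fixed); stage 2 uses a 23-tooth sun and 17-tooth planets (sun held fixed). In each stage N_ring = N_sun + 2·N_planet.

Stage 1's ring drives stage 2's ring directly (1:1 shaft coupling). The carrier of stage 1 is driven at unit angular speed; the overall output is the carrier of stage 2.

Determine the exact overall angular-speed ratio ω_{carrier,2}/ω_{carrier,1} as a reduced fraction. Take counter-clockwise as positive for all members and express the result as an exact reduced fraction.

Stage 1: N_ring = 32 + 2·17 = 66
Stage 1: 32(ω_s−ω_c) = −66(ω_r−ω_c),  ω_s=0, ω_c=1
Stage 1: ω_r = 1 − (32/66)(0−1) = 49/33
  ⇒ ω_r¹/ω_c¹ = 49/33
Stage 2: N_ring = 23 + 2·17 = 57
Stage 2: 23(ω_s−ω_c) = −57(ω_r−ω_c),  ω_s=0, ω_r=1
Stage 2: 23(0−ω_c) = −57(1−ω_c)  ⇒  80ω_c = 57  ⇒  ω_c = 57/80
  ⇒ ω_c²/ω_r² = 57/80
Coupling ω_r² = ω_r¹ ⇒ overall = 49/33 × 57/80 = 931/880

931/880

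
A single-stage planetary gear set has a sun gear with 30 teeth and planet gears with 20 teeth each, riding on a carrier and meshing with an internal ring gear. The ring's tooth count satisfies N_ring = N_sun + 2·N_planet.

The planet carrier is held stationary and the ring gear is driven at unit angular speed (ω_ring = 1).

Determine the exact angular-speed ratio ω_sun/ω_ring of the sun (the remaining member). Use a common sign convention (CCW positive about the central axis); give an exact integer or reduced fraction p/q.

-7/3

N_ring = 30 + 2·20 = 70
30(ω_s−ω_c) = −70(ω_r−ω_c),  ω_c=0, ω_r=1
ω_s = 0 − (70/30)(1−0) = -7/3
ω_s/ω_r = -7/3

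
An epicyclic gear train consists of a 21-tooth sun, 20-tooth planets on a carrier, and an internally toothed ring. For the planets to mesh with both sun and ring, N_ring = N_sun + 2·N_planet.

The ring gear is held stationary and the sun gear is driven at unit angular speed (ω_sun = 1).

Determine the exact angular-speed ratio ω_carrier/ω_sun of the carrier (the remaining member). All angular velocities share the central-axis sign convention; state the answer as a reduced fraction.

N_ring = 21 + 2·20 = 61
21(ω_s−ω_c) = −61(ω_r−ω_c),  ω_r=0, ω_s=1
21(1−ω_c) = −61(0−ω_c)  ⇒  82ω_c = 21  ⇒  ω_c = 21/82
ω_c/ω_s = 21/82

21/82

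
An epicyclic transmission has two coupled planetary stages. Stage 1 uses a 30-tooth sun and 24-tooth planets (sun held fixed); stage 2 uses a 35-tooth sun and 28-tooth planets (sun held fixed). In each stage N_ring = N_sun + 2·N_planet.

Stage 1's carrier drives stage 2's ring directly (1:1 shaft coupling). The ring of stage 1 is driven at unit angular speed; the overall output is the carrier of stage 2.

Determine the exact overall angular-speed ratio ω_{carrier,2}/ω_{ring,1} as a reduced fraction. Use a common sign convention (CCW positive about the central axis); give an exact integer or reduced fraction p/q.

Stage 1: N_ring = 30 + 2·24 = 78
Stage 1: 30(ω_s−ω_c) = −78(ω_r−ω_c),  ω_s=0, ω_r=1
Stage 1: 30(0−ω_c) = −78(1−ω_c)  ⇒  108ω_c = 78  ⇒  ω_c = 13/18
  ⇒ ω_c¹/ω_r¹ = 13/18
Stage 2: N_ring = 35 + 2·28 = 91
Stage 2: 35(ω_s−ω_c) = −91(ω_r−ω_c),  ω_s=0, ω_r=1
Stage 2: 35(0−ω_c) = −91(1−ω_c)  ⇒  126ω_c = 91  ⇒  ω_c = 13/18
  ⇒ ω_c²/ω_r² = 13/18
Coupling ω_r² = ω_c¹ ⇒ overall = 13/18 × 13/18 = 169/324

169/324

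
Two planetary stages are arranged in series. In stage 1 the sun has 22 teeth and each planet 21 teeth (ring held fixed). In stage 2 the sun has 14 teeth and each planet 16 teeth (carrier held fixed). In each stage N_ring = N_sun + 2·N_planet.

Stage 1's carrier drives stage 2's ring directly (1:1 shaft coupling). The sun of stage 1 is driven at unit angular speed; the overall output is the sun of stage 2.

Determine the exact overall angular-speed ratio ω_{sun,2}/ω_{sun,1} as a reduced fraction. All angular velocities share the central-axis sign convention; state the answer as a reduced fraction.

Stage 1: N_ring = 22 + 2·21 = 64
Stage 1: 22(ω_s−ω_c) = −64(ω_r−ω_c),  ω_r=0, ω_s=1
Stage 1: 22(1−ω_c) = −64(0−ω_c)  ⇒  86ω_c = 22  ⇒  ω_c = 11/43
  ⇒ ω_c¹/ω_s¹ = 11/43
Stage 2: N_ring = 14 + 2·16 = 46
Stage 2: 14(ω_s−ω_c) = −46(ω_r−ω_c),  ω_c=0, ω_r=1
Stage 2: ω_s = 0 − (46/14)(1−0) = -23/7
  ⇒ ω_s²/ω_r² = -23/7
Coupling ω_r² = ω_c¹ ⇒ overall = 11/43 × -23/7 = -253/301

-253/301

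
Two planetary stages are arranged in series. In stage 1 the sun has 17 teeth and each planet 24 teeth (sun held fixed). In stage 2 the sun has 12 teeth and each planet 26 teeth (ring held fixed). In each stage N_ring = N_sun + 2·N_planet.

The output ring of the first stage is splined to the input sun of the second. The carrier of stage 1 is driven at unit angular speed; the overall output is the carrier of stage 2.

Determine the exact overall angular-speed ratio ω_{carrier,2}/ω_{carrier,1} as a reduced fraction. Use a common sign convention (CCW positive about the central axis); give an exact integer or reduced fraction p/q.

Stage 1: N_ring = 17 + 2·24 = 65
Stage 1: 17(ω_s−ω_c) = −65(ω_r−ω_c),  ω_s=0, ω_c=1
Stage 1: ω_r = 1 − (17/65)(0−1) = 82/65
  ⇒ ω_r¹/ω_c¹ = 82/65
Stage 2: N_ring = 12 + 2·26 = 64
Stage 2: 12(ω_s−ω_c) = −64(ω_r−ω_c),  ω_r=0, ω_s=1
Stage 2: 12(1−ω_c) = −64(0−ω_c)  ⇒  76ω_c = 12  ⇒  ω_c = 3/19
  ⇒ ω_c²/ω_s² = 3/19
Coupling ω_s² = ω_r¹ ⇒ overall = 82/65 × 3/19 = 246/1235

246/1235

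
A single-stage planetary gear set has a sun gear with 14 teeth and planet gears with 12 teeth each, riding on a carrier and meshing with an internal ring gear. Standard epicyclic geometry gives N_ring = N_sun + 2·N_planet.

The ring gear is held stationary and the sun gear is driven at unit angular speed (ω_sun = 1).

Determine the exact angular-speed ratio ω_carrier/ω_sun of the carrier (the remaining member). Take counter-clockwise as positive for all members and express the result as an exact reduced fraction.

N_ring = 14 + 2·12 = 38
14(ω_s−ω_c) = −38(ω_r−ω_c),  ω_r=0, ω_s=1
14(1−ω_c) = −38(0−ω_c)  ⇒  52ω_c = 14  ⇒  ω_c = 7/26
ω_c/ω_s = 7/26

7/26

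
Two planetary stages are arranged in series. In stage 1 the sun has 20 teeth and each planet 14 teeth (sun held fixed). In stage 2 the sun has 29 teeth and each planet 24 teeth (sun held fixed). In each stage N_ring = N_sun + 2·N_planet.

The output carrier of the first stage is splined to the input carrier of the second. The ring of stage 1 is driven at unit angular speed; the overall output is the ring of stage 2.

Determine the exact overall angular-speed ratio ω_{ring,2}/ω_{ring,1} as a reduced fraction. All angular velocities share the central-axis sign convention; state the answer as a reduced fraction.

1272/1309

Stage 1: N_ring = 20 + 2·14 = 48
Stage 1: 20(ω_s−ω_c) = −48(ω_r−ω_c),  ω_s=0, ω_r=1
Stage 1: 20(0−ω_c) = −48(1−ω_c)  ⇒  68ω_c = 48  ⇒  ω_c = 12/17
  ⇒ ω_c¹/ω_r¹ = 12/17
Stage 2: N_ring = 29 + 2·24 = 77
Stage 2: 29(ω_s−ω_c) = −77(ω_r−ω_c),  ω_s=0, ω_c=1
Stage 2: ω_r = 1 − (29/77)(0−1) = 106/77
  ⇒ ω_r²/ω_c² = 106/77
Coupling ω_c² = ω_c¹ ⇒ overall = 12/17 × 106/77 = 1272/1309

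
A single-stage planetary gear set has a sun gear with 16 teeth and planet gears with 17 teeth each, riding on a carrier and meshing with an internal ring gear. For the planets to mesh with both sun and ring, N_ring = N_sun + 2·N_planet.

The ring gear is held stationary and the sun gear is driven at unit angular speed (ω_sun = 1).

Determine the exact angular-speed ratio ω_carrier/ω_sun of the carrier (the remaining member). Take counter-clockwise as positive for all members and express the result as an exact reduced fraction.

N_ring = 16 + 2·17 = 50
16(ω_s−ω_c) = −50(ω_r−ω_c),  ω_r=0, ω_s=1
16(1−ω_c) = −50(0−ω_c)  ⇒  66ω_c = 16  ⇒  ω_c = 8/33
ω_c/ω_s = 8/33

8/33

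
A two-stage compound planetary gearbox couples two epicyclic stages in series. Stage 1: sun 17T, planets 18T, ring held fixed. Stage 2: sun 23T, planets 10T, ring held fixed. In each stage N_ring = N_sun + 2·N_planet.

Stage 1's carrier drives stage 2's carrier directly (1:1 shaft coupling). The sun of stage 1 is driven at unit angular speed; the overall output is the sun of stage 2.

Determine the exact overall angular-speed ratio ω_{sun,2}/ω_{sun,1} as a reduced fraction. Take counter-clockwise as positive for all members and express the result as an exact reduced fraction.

Stage 1: N_ring = 17 + 2·18 = 53
Stage 1: 17(ω_s−ω_c) = −53(ω_r−ω_c),  ω_r=0, ω_s=1
Stage 1: 17(1−ω_c) = −53(0−ω_c)  ⇒  70ω_c = 17  ⇒  ω_c = 17/70
  ⇒ ω_c¹/ω_s¹ = 17/70
Stage 2: N_ring = 23 + 2·10 = 43
Stage 2: 23(ω_s−ω_c) = −43(ω_r−ω_c),  ω_r=0, ω_c=1
Stage 2: ω_s = 1 − (43/23)(0−1) = 66/23
  ⇒ ω_s²/ω_c² = 66/23
Coupling ω_c² = ω_c¹ ⇒ overall = 17/70 × 66/23 = 561/805

561/805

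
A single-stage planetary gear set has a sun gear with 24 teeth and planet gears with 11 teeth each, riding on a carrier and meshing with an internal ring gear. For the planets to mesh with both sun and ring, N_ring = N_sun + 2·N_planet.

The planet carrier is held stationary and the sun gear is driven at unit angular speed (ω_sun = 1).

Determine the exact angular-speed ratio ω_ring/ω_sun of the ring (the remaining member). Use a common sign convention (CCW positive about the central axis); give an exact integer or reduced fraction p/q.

N_ring = 24 + 2·11 = 46
24(ω_s−ω_c) = −46(ω_r−ω_c),  ω_c=0, ω_s=1
ω_r = 0 − (24/46)(1−0) = -12/23
ω_r/ω_s = -12/23

-12/23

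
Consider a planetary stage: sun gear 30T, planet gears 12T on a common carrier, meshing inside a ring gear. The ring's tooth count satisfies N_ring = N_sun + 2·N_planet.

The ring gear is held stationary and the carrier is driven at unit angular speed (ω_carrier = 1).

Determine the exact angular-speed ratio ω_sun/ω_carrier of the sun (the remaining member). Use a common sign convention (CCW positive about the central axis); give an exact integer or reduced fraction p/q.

N_ring = 30 + 2·12 = 54
30(ω_s−ω_c) = −54(ω_r−ω_c),  ω_r=0, ω_c=1
ω_s = 1 − (54/30)(0−1) = 14/5
ω_s/ω_c = 14/5

14/5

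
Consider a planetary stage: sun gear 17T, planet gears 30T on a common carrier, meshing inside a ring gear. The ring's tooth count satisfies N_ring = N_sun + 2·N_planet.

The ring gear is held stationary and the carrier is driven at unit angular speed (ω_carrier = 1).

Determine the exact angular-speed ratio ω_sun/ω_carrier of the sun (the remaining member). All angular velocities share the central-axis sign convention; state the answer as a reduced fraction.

N_ring = 17 + 2·30 = 77
17(ω_s−ω_c) = −77(ω_r−ω_c),  ω_r=0, ω_c=1
ω_s = 1 − (77/17)(0−1) = 94/17
ω_s/ω_c = 94/17

94/17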